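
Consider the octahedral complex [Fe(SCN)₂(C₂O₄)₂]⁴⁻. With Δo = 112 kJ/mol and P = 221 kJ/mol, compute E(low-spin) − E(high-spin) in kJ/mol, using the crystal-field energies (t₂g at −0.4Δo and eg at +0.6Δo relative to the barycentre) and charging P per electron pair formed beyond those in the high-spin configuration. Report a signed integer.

218

Ligand charges: 2×(-1) from SCN⁻ and 2×(-2) from C₂O₄²⁻ sum to -6; with overall charge -4, Fe is +2.
Group 8 minus oxidation state +2 gives a d⁶ configuration for Fe²⁺.
High-spin d⁶ fills as t₂g⁴ eg² with CFSE 4(−0.4) + 2(+0.6) = -0.4Δo = -45 kJ/mol.
For low-spin the configuration is t₂g⁶ eg⁰: orbital energy -2.4 × 112 = -269 kJ/mol, and 2 additional pairs relative to high-spin add 442 kJ/mol, giving 173 kJ/mol.
The difference is 173 − (-45) = 218 kJ/mol, so high-spin lies lower.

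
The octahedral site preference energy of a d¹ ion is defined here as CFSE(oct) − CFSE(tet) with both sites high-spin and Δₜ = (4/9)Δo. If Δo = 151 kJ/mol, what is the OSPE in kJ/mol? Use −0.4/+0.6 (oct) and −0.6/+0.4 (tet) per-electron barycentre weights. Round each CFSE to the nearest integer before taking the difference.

In an octahedral site d¹ (HS) is t₂g¹ eg⁰, giving CFSE(oct) = -0.4Δo = -60 kJ/mol.
Tetrahedral e¹ t₂⁰ gives -0.6Δₜ = -0.6 × (4/9) × 151 = -40 kJ/mol.
OSPE = CFSE(oct) − CFSE(tet) = -60 − (-40) = -20 kJ/mol.

-20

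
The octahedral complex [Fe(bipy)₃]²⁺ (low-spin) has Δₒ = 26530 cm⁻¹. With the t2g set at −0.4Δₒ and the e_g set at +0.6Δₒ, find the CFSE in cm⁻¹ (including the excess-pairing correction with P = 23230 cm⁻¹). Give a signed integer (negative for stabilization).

bipy is neutral, so the +2 overall charge sits on Fe: oxidation state +2.
Fe²⁺: group 8, so d-count = 8 − 2 = 6.
Configuration: t2g^6 e_g^0.
Orbital CFSE = 6(-0.4) + 0(0.6) = -2.4Δₒ = -2.4 × 26530 = -63672 cm⁻¹.
High-spin d⁶ would be t2g^4 e_g^2 with 1 pair; low-spin has 3, so 2 excess pairs cost +2P = +46460 cm⁻¹.
Combining: -63672 + 46460 = -17212 cm⁻¹.

-17212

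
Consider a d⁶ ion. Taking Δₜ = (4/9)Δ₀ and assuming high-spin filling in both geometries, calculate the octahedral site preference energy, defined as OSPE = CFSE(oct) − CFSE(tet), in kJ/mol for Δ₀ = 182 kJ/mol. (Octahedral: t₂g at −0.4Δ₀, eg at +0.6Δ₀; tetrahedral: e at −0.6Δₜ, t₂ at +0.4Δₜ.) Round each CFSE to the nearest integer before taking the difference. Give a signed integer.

Octahedral (high-spin): t₂g⁴ eg², CFSE = 4(−0.4) + 2(+0.6) = -0.4Δ₀ = -0.4 × 182 = -73 kJ/mol.
In a tetrahedral site the filling is e³ t₂³: CFSE(tet) = -0.6Δₜ = -0.6 × (4/9)(182) = -49 kJ/mol.
Subtracting, OSPE = -73 − (-49) = -24 kJ/mol.

-24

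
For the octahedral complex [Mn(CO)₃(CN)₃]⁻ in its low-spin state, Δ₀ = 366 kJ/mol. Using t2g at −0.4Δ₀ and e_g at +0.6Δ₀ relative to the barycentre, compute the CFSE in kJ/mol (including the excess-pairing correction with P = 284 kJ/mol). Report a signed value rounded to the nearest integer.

Ligand charges: 3×(+0) from CO and 3×(-1) from CN⁻ sum to -3; with overall charge -1, Mn is +2.
Group 7 minus oxidation state +2 gives a d⁵ configuration for Mn²⁺.
Electron filling gives t2g^5 e_g^0.
Orbital CFSE = 5(-0.4) + 0(0.6) = -2.0Δ₀ = -2.0 × 366 = -732 kJ/mol.
Pairing penalty: 2 pairs vs 0 in the high-spin reference → 2 extra × P = 568 kJ/mol.
Overall CFSE = -732 + 568 = -164 kJ/mol.

-164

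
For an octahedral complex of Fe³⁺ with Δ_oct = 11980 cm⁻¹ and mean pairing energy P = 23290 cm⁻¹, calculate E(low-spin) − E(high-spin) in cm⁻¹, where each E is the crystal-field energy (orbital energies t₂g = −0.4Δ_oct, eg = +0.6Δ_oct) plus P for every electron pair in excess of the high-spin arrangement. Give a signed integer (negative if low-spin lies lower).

Fe³⁺: group 8, so d-count = 8 − 3 = 5.
High-spin: t₂g³ eg², CFSE = 0.0Δ_oct = 0 cm⁻¹.
Low-spin t₂g⁵ eg⁰ gives -2.0Δ_oct = -23960 cm⁻¹, but forming 2 extra pairs costs 2P = 46580 cm⁻¹, so E(LS) = -23960 + 46580 = 22620 cm⁻¹.
E(LS) − E(HS) = 22620 − (0) = 22620 cm⁻¹.

22620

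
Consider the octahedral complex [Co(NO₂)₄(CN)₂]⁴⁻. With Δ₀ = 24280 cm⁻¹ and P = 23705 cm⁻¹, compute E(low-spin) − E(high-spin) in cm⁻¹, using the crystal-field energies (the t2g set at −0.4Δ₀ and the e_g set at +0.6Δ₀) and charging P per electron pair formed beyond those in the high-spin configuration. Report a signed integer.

-575

Ligand charges: 4×(-1) from NO₂⁻ and 2×(-1) from CN⁻ sum to -6; with overall charge -4, Co is +2.
Co is in group 9, so Co²⁺ is d⁷ (9 − 2 = 7).
High-spin d⁷ fills as t2g^5 e_g^2 with CFSE 5(−0.4) + 2(+0.6) = -0.8Δ₀ = -19424 cm⁻¹.
Low-spin t2g^6 e_g^1 gives -1.8Δ₀ = -43704 cm⁻¹, but forming 1 extra pair costs 1P = 23705 cm⁻¹, so E(LS) = -43704 + 23705 = -19999 cm⁻¹.
Thus E(LS) − E(HS) = -575 cm⁻¹.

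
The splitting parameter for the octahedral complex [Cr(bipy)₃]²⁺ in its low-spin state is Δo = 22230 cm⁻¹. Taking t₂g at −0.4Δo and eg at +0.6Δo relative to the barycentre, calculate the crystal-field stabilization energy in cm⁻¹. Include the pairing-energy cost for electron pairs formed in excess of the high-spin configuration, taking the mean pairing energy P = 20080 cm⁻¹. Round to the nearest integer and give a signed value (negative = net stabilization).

-15488

bipy is neutral, so the +2 overall charge sits on Cr: oxidation state +2.
Group 6 minus oxidation state +2 gives a d⁴ configuration for Cr²⁺.
The d⁴ electrons fill as t₂g⁴ eg⁰.
CFSE(orbital) = 4×(-0.4Δo) + 0×(0.6Δo) = -1.6Δo; with Δo = 22230 cm⁻¹ that is -35568 cm⁻¹.
Relative to high-spin t₂g³ eg¹ (0 paired), the low-spin configuration has 1 additional pair, contributing +1 × 20080 = +20080 cm⁻¹.
Combining: -35568 + 20080 = -15488 cm⁻¹.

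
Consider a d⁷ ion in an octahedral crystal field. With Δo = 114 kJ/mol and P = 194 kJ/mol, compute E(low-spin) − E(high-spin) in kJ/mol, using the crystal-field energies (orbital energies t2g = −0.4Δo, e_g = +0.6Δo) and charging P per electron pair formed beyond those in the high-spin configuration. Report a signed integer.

80

High-spin d⁷ fills as t2g^5 e_g^2 with CFSE 5(−0.4) + 2(+0.6) = -0.8Δo = -91 kJ/mol.
Low-spin t2g^6 e_g^1 gives -1.8Δo = -205 kJ/mol, but forming 1 extra pair costs 1P = 194 kJ/mol, so E(LS) = -205 + 194 = -11 kJ/mol.
E(LS) − E(HS) = -11 − (-91) = 80 kJ/mol.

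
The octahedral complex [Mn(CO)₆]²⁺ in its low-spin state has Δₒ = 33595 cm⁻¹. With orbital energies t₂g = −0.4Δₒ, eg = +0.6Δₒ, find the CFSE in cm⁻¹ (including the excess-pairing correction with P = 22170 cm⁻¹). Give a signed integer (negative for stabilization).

CO is neutral, so the +2 overall charge sits on Mn: oxidation state +2.
Mn²⁺: group 7, so d-count = 7 − 2 = 5.
The d⁵ electrons fill as t₂g⁵ eg⁰.
The orbital stabilization is -2.0Δₒ = -2.0 × 33595 = -67190 cm⁻¹.
High-spin d⁵ would be t₂g³ eg² with 0 pairs; low-spin has 2, so 2 excess pairs cost +2P = +44340 cm⁻¹.
Net CFSE = -67190 + 44340 = -22850 cm⁻¹.

-22850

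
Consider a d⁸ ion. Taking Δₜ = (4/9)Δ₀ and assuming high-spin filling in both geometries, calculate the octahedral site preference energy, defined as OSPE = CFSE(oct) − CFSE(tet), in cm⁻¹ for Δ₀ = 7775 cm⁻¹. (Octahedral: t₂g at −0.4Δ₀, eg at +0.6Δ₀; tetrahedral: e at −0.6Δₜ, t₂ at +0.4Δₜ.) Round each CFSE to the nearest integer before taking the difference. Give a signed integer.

In an octahedral site d⁸ (HS) is t₂g⁶ eg², giving CFSE(oct) = -1.2Δ₀ = -9330 cm⁻¹.
In a tetrahedral site the filling is e⁴ t₂⁴: CFSE(tet) = -0.8Δₜ = -0.8 × (4/9)(7775) = -2764 cm⁻¹.
OSPE = -9330 − (-2764) = -6566 cm⁻¹.

-6566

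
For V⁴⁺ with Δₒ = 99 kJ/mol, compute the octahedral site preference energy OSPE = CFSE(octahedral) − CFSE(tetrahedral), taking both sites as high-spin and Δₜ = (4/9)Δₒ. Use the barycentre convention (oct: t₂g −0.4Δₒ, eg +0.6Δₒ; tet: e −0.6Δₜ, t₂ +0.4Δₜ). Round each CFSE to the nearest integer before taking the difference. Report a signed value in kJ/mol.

-14

V sits in group 5; removing 4 electrons leaves V⁴⁺ with 5 − 4 = 1 d electrons.
Octahedral (high-spin): t2g^1 e_g^0, CFSE = 1(−0.4) + 0(+0.6) = -0.4Δₒ = -0.4 × 99 = -40 kJ/mol.
Tetrahedral: e^1 t2^0, CFSE = 1(−0.6) + 0(+0.4) = -0.6Δₜ = -0.6 × (4/9) × 99 = -26 kJ/mol.
Subtracting, OSPE = -40 − (-26) = -14 kJ/mol.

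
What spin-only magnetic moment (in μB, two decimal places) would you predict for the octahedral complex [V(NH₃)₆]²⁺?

3.87 μB

NH₃ is neutral, so the +2 overall charge sits on V: oxidation state +2.
V is in group 5, so V²⁺ is d³ (5 − 2 = 3).
Configuration: t2g^3 e_g^0 → 3 unpaired electrons.
μ(spin-only) = √[3(3+2)] = √15 ≈ 3.87 μB.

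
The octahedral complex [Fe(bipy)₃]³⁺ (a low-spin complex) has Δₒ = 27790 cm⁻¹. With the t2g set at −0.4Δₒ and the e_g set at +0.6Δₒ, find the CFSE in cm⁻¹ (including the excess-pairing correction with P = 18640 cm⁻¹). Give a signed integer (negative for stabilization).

-18300

bipy is neutral, so the +3 overall charge sits on Fe: oxidation state +3.
Group 8 minus oxidation state +3 gives a d⁵ configuration for Fe³⁺.
Electron filling gives t2g^5 e_g^0.
The orbital stabilization is -2.0Δₒ = -2.0 × 27790 = -55580 cm⁻¹.
High-spin d⁵ would be t2g^3 e_g^2 with 0 pairs; low-spin has 2, so 2 excess pairs cost +2P = +37280 cm⁻¹.
Overall CFSE = -55580 + 37280 = -18300 cm⁻¹.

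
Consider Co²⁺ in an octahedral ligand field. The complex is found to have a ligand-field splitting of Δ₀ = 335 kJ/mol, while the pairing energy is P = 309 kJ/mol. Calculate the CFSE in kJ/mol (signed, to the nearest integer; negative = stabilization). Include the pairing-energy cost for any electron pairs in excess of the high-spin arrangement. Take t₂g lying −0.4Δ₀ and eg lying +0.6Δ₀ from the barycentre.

Group 9 minus oxidation state +2 gives a d⁷ configuration for Co²⁺.
Δ₀ > P, so pairing is preferred: the ground state is low-spin.
That gives t₂g⁶ eg¹.
Orbital CFSE = -1.8Δ₀ = -1.8 × 335 = -603 kJ/mol.
Excess pairs vs high-spin: 3 − 2 = 1; pairing cost = +309 kJ/mol.
Net CFSE = -603 + 309 = -294 kJ/mol.

-294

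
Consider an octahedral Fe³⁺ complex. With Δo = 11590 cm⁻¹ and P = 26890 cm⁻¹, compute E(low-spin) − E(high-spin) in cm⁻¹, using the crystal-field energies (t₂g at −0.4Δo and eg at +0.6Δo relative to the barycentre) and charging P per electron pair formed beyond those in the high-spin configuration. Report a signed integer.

30600

Fe is in group 8, so Fe³⁺ is d⁵ (8 − 3 = 5).
In the high-spin limit (t₂g³ eg²) the orbital term is 0.0Δo = 0 cm⁻¹, with no excess pairing.
For low-spin the configuration is t₂g⁵ eg⁰: orbital energy -2.0 × 11590 = -23180 cm⁻¹, and 2 additional pairs relative to high-spin add 53780 cm⁻¹, giving 30600 cm⁻¹.
The difference is 30600 − (0) = 30600 cm⁻¹, so high-spin lies lower.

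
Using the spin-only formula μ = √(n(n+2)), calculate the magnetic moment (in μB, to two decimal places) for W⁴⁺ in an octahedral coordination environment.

W sits in group 6; removing 4 electrons leaves W⁴⁺ with 6 − 4 = 2 d electrons.
For octahedral d² the high- and low-spin configurations coincide.
Configuration: t2g^2 e_g^0 → 2 unpaired electrons.
μ(spin-only) = √[2(2+2)] = √8 ≈ 2.83 μB.

2.83 μB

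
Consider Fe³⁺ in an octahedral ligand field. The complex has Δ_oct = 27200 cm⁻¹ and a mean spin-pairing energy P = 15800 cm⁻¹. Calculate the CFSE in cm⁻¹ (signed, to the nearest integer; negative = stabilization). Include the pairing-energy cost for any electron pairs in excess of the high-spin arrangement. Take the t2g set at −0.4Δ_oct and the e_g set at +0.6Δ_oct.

Fe³⁺: group 8, so d-count = 8 − 3 = 5.
With Δ_oct > P the complex is low-spin.
Configuration: t2g^5 e_g^0.
Orbital CFSE = -2.0Δ_oct = -2.0 × 27200 = -54400 cm⁻¹.
Excess pairs vs high-spin: 2 − 0 = 2; pairing cost = +31600 cm⁻¹.
Net CFSE = -54400 + 31600 = -22800 cm⁻¹.

-22800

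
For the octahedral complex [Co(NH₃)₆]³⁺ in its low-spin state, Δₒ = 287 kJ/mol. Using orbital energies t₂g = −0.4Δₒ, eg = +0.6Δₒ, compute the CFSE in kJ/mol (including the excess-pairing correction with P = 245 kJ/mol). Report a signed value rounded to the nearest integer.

-199

NH₃ is neutral, so the +3 overall charge sits on Co: oxidation state +3.
Group 9 minus oxidation state +3 gives a d⁶ configuration for Co³⁺.
Electron filling gives t₂g⁶ eg⁰.
Orbital CFSE = 6(-0.4) + 0(0.6) = -2.4Δₒ = -2.4 × 287 = -689 kJ/mol.
High-spin d⁶ would be t₂g⁴ eg² with 1 pair; low-spin has 3, so 2 excess pairs cost +2P = +490 kJ/mol.
Net CFSE = -689 + 490 = -199 kJ/mol.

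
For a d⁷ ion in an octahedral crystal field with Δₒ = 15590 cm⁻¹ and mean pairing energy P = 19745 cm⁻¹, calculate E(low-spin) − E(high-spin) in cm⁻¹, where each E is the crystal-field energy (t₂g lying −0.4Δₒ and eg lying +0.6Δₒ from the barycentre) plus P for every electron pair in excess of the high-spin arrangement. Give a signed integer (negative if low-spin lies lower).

In the high-spin limit (t₂g⁵ eg²) the orbital term is -0.8Δₒ = -12472 cm⁻¹, with no excess pairing.
Low-spin t₂g⁶ eg¹ gives -1.8Δₒ = -28062 cm⁻¹, but forming 1 extra pair costs 1P = 19745 cm⁻¹, so E(LS) = -28062 + 19745 = -8317 cm⁻¹.
The difference is -8317 − (-12472) = 4155 cm⁻¹, so high-spin lies lower.

4155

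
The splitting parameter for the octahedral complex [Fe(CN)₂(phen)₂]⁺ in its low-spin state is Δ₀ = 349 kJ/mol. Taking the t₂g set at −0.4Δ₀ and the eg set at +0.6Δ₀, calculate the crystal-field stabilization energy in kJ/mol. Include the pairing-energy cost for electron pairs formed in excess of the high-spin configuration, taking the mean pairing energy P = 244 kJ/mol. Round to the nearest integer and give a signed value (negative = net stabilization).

Ligand charges: 2×(-1) from CN⁻ and 2×(+0) from phen sum to -2; with overall charge +1, Fe is +3.
Fe sits in group 8; removing 3 electrons leaves Fe³⁺ with 8 − 3 = 5 d electrons.
Electron filling gives t₂g⁵ eg⁰.
CFSE(orbital) = 5×(-0.4Δ₀) + 0×(0.6Δ₀) = -2.0Δ₀; with Δ₀ = 349 kJ/mol that is -698 kJ/mol.
High-spin d⁵ would be t₂g³ eg² with 0 pairs; low-spin has 2, so 2 excess pairs cost +2P = +488 kJ/mol.
Net CFSE = -698 + 488 = -210 kJ/mol.

-210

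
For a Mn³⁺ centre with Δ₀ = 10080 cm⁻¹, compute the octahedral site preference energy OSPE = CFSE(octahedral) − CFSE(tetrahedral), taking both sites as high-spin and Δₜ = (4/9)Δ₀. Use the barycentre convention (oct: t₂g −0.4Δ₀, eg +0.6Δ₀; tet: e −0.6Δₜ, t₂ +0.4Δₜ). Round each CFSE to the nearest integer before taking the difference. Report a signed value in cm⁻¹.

-4256

Mn³⁺: group 7, so d-count = 7 − 3 = 4.
Octahedral high-spin t₂g³ eg¹: CFSE = -0.6 × 10080 = -6048 cm⁻¹.
In a tetrahedral site the filling is e² t₂²: CFSE(tet) = -0.4Δₜ = -0.4 × (4/9)(10080) = -1792 cm⁻¹.
OSPE = -6048 − (-1792) = -4256 cm⁻¹.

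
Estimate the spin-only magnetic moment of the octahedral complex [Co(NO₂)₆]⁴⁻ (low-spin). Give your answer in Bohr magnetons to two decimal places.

Each NO₂⁻ contributes -1; 6 × (-1) = -6. With overall charge -4, Co is in the +2 oxidation state.
Co is in group 9, so Co²⁺ is d⁷ (9 − 2 = 7).
Configuration: t2g^6 e_g^1 → 1 unpaired electron.
μ(spin-only) = √[1(1+2)] = √3 ≈ 1.73 Bohr magnetons.

1.73 Bohr magnetons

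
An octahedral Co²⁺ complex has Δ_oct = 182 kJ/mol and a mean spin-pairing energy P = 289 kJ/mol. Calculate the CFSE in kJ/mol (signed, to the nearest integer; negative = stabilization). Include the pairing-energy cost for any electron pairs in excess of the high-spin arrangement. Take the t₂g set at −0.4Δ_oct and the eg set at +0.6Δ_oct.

-146

Co²⁺: group 9, so d-count = 9 − 2 = 7.
Here Δ_oct < P (182 < 289), so the high-spin state is favoured.
That gives t₂g⁵ eg².
Orbital CFSE = -0.8Δ_oct = -0.8 × 182 = -146 kJ/mol.
High-spin has no excess pairs, so no pairing correction applies.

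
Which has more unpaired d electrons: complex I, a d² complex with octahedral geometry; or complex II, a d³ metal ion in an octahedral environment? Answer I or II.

II

I: t₂g² eg⁰ → 2 unpaired.
II: t2g^3 e_g^0 → 3 unpaired.
So II has more unpaired electrons.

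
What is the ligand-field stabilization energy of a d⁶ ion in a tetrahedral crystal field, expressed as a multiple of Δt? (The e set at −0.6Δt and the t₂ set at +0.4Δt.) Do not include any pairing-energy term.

-0.6 Δt

Tetrahedral splitting is small, so the complex is high-spin.
Configuration: e³ t₂³.
CFSE = 3(-0.6Δt) + 3(0.4Δt) = -1.8Δt + 1.2Δt = -0.6Δt.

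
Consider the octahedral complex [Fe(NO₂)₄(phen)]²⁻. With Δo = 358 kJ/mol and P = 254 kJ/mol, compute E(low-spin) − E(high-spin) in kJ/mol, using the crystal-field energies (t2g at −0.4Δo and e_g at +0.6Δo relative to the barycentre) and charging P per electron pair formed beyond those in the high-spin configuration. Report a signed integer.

-208

Ligand charges: 4×(-1) from NO₂⁻ and 1×(+0) from phen sum to -4; with overall charge -2, Fe is +2.
Group 8 minus oxidation state +2 gives a d⁶ configuration for Fe²⁺.
High-spin d⁶ fills as t2g^4 e_g^2 with CFSE 4(−0.4) + 2(+0.6) = -0.4Δo = -143 kJ/mol.
Low-spin: t2g^6 e_g^0, orbital CFSE = -2.4Δo = -859 kJ/mol; plus 2 excess pairs × P = +508 kJ/mol; total -351 kJ/mol.
The difference is -351 − (-143) = -208 kJ/mol, so low-spin lies lower.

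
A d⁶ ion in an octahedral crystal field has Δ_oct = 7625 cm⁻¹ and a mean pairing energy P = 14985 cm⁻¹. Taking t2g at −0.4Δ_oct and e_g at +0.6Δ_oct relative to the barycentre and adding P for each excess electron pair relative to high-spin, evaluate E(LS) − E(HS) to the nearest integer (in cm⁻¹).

High-spin: t2g^4 e_g^2, CFSE = -0.4Δ_oct = -3050 cm⁻¹.
Low-spin: t2g^6 e_g^0, orbital CFSE = -2.4Δ_oct = -18300 cm⁻¹; plus 2 excess pairs × P = +29970 cm⁻¹; total 11670 cm⁻¹.
Thus E(LS) − E(HS) = 14720 cm⁻¹.

14720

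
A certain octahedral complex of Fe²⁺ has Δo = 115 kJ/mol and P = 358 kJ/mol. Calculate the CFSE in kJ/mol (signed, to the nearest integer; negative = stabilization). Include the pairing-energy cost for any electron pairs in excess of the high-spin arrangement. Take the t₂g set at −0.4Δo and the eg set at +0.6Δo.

Group 8 minus oxidation state +2 gives a d⁶ configuration for Fe²⁺.
Since Δo = 115 kJ/mol < P = 358 kJ/mol, the complex adopts the high-spin configuration.
Configuration: t₂g⁴ eg².
Orbital CFSE = -0.4Δo = -0.4 × 115 = -46 kJ/mol.
High-spin has no excess pairs, so no pairing correction applies.

-46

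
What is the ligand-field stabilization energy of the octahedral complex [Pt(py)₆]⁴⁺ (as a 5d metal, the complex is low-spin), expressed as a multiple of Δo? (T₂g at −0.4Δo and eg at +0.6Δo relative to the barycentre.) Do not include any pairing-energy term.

py is neutral, so the +4 overall charge sits on Pt: oxidation state +4.
Group 10 minus oxidation state +4 gives a d⁶ configuration for Pt⁴⁺.
Configuration: t₂g⁶ eg⁰.
CFSE = 6(-0.4Δo) + 0(0.6Δo) = -2.4Δo + 0.0Δo = -2.4Δo.

-2.4 Δo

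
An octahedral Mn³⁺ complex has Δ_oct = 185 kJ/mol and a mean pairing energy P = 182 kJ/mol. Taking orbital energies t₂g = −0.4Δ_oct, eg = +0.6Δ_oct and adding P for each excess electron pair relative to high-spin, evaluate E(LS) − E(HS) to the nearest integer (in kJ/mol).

Group 7 minus oxidation state +3 gives a d⁴ configuration for Mn³⁺.
In the high-spin limit (t₂g³ eg¹) the orbital term is -0.6Δ_oct = -111 kJ/mol, with no excess pairing.
Low-spin: t₂g⁴ eg⁰, orbital CFSE = -1.6Δ_oct = -296 kJ/mol; plus 1 excess pair × P = +182 kJ/mol; total -114 kJ/mol.
Thus E(LS) − E(HS) = -3 kJ/mol.

-3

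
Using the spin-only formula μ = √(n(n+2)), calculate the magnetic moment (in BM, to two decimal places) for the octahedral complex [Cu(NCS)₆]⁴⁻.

1.73 BM

Each NCS⁻ contributes -1; 6 × (-1) = -6. With overall charge -4, Cu is in the +2 oxidation state.
Cu is in group 11, so Cu²⁺ is d⁹ (11 − 2 = 9).
Configuration: t₂g⁶ eg³ → 1 unpaired electron.
μ(spin-only) = √[1(1+2)] = √3 ≈ 1.73 BM.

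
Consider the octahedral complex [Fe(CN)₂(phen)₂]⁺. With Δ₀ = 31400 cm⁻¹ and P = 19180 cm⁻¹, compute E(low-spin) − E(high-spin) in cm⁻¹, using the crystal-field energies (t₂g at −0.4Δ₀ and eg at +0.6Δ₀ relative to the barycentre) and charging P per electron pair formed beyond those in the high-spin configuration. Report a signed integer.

-24440

Ligand charges: 2×(-1) from CN⁻ and 2×(+0) from phen sum to -2; with overall charge +1, Fe is +3.
Fe sits in group 8; removing 3 electrons leaves Fe³⁺ with 8 − 3 = 5 d electrons.
High-spin d⁵ fills as t₂g³ eg² with CFSE 3(−0.4) + 2(+0.6) = 0.0Δ₀ = 0 cm⁻¹.
Low-spin: t₂g⁵ eg⁰, orbital CFSE = -2.0Δ₀ = -62800 cm⁻¹; plus 2 excess pairs × P = +38360 cm⁻¹; total -24440 cm⁻¹.
Thus E(LS) − E(HS) = -24440 cm⁻¹.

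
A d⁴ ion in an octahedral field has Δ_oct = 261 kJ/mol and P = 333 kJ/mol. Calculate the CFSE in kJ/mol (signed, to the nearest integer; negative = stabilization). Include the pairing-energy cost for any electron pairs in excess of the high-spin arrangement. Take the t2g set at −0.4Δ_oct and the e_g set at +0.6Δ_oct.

-157

Since Δ_oct = 261 kJ/mol < P = 333 kJ/mol, the complex adopts the high-spin configuration.
That gives t2g^3 e_g^1.
Orbital CFSE = -0.6Δ_oct = -0.6 × 261 = -157 kJ/mol.
High-spin has no excess pairs, so no pairing correction applies.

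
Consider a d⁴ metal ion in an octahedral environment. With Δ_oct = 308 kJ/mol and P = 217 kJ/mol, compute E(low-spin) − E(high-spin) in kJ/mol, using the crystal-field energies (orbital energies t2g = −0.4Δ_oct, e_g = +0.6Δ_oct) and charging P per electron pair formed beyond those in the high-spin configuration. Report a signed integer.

-91

High-spin d⁴ fills as t2g^3 e_g^1 with CFSE 3(−0.4) + 1(+0.6) = -0.6Δ_oct = -185 kJ/mol.
Low-spin: t2g^4 e_g^0, orbital CFSE = -1.6Δ_oct = -493 kJ/mol; plus 1 excess pair × P = +217 kJ/mol; total -276 kJ/mol.
E(LS) − E(HS) = -276 − (-185) = -91 kJ/mol.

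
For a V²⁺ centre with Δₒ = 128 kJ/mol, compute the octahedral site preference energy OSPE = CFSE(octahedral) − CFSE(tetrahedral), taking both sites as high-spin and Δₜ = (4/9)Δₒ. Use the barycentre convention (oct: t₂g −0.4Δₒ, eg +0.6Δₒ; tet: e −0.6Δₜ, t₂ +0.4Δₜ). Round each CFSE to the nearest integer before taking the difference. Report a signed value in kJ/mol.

Group 5 minus oxidation state +2 gives a d³ configuration for V²⁺.
Octahedral high-spin t2g^3 e_g^0: CFSE = -1.2 × 128 = -154 kJ/mol.
In a tetrahedral site the filling is e^2 t2^1: CFSE(tet) = -0.8Δₜ = -0.8 × (4/9)(128) = -46 kJ/mol.
OSPE = -154 − (-46) = -108 kJ/mol.

-108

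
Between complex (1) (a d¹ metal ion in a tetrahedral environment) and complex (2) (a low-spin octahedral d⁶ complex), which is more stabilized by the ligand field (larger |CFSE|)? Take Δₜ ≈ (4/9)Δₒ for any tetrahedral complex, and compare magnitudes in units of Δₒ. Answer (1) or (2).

(1): Tetrahedral splitting is small, so the complex is high-spin; e¹ t₂⁰, CFSE = -0.6Δₜ ≈ -0.27Δₒ.
(2): t2g^6 e_g^0, CFSE = -2.4Δₒ.
So (2) has the larger |CFSE|.

(2)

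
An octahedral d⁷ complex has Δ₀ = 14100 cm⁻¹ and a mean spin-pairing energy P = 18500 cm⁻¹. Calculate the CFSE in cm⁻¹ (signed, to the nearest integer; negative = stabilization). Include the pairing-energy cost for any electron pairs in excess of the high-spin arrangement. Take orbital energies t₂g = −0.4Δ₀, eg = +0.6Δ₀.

With Δ₀ < P the complex is high-spin.
Configuration: t₂g⁵ eg².
Orbital CFSE = -0.8Δ₀ = -0.8 × 14100 = -11280 cm⁻¹.
High-spin has no excess pairs, so no pairing correction applies.

-11280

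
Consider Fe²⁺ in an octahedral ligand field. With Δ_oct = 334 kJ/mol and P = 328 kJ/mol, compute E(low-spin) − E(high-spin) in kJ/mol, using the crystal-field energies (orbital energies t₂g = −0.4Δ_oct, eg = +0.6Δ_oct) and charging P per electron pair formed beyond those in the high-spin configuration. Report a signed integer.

Fe sits in group 8; removing 2 electrons leaves Fe²⁺ with 8 − 2 = 6 d electrons.
High-spin d⁶ fills as t₂g⁴ eg² with CFSE 4(−0.4) + 2(+0.6) = -0.4Δ_oct = -134 kJ/mol.
For low-spin the configuration is t₂g⁶ eg⁰: orbital energy -2.4 × 334 = -802 kJ/mol, and 2 additional pairs relative to high-spin add 656 kJ/mol, giving -146 kJ/mol.
The difference is -146 − (-134) = -12 kJ/mol, so low-spin lies lower.

-12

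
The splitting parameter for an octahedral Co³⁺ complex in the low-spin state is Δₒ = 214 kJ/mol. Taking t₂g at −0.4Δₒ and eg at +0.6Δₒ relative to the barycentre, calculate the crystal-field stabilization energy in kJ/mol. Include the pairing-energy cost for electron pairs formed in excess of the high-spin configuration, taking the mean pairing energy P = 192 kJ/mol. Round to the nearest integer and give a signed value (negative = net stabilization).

Group 9 minus oxidation state +3 gives a d⁶ configuration for Co³⁺.
Configuration: t₂g⁶ eg⁰.
Orbital CFSE = 6(-0.4) + 0(0.6) = -2.4Δₒ = -2.4 × 214 = -514 kJ/mol.
High-spin d⁶ would be t₂g⁴ eg² with 1 pair; low-spin has 3, so 2 excess pairs cost +2P = +384 kJ/mol.
Net CFSE = -514 + 384 = -130 kJ/mol.

-130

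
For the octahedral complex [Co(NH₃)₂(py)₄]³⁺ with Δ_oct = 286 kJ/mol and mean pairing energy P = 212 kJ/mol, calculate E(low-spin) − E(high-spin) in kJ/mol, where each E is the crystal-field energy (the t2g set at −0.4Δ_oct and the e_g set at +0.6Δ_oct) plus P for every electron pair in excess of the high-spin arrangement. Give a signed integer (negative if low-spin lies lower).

Ligand charges: 2×(+0) from NH₃ and 4×(+0) from py sum to +0; with overall charge +3, Co is +3.
Group 9 minus oxidation state +3 gives a d⁶ configuration for Co³⁺.
In the high-spin limit (t2g^4 e_g^2) the orbital term is -0.4Δ_oct = -114 kJ/mol, with no excess pairing.
Low-spin t2g^6 e_g^0 gives -2.4Δ_oct = -686 kJ/mol, but forming 2 extra pairs costs 2P = 424 kJ/mol, so E(LS) = -686 + 424 = -262 kJ/mol.
E(LS) − E(HS) = -262 − (-114) = -148 kJ/mol.

-148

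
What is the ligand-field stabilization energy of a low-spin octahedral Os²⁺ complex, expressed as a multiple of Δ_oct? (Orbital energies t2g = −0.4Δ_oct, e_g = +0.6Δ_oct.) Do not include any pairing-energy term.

-2.4 Δ_oct

Group 8 minus oxidation state +2 gives a d⁶ configuration for Os²⁺.
Configuration: t2g^6 e_g^0.
CFSE = 6(-0.4Δ_oct) + 0(0.6Δ_oct) = -2.4Δ_oct + 0.0Δ_oct = -2.4Δ_oct.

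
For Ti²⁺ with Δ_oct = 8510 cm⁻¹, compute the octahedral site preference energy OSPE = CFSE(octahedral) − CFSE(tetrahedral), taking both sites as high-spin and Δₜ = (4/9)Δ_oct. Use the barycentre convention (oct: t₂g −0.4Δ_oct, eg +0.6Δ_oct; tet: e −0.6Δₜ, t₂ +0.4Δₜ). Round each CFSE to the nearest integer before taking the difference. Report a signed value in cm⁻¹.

Ti sits in group 4; removing 2 electrons leaves Ti²⁺ with 4 − 2 = 2 d electrons.
Octahedral high-spin t₂g² eg⁰: CFSE = -0.8 × 8510 = -6808 cm⁻¹.
Tetrahedral e² t₂⁰ gives -1.2Δₜ = -1.2 × (4/9) × 8510 = -4539 cm⁻¹.
Subtracting, OSPE = -6808 − (-4539) = -2269 cm⁻¹.

-2269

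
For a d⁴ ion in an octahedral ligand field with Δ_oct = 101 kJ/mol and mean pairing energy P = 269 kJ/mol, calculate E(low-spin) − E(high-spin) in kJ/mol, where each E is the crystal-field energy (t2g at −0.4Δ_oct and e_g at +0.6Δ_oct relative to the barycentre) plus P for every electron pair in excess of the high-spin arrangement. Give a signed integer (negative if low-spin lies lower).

168

In the high-spin limit (t2g^3 e_g^1) the orbital term is -0.6Δ_oct = -61 kJ/mol, with no excess pairing.
Low-spin: t2g^4 e_g^0, orbital CFSE = -1.6Δ_oct = -162 kJ/mol; plus 1 excess pair × P = +269 kJ/mol; total 107 kJ/mol.
E(LS) − E(HS) = 107 − (-61) = 168 kJ/mol.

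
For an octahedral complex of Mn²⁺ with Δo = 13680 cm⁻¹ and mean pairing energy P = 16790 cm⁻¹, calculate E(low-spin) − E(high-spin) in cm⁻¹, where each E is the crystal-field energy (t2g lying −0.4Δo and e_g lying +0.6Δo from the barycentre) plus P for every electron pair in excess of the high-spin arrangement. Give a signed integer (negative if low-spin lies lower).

6220

Mn is in group 7, so Mn²⁺ is d⁵ (7 − 2 = 5).
In the high-spin limit (t2g^3 e_g^2) the orbital term is 0.0Δo = 0 cm⁻¹, with no excess pairing.
For low-spin the configuration is t2g^5 e_g^0: orbital energy -2.0 × 13680 = -27360 cm⁻¹, and 2 additional pairs relative to high-spin add 33580 cm⁻¹, giving 6220 cm⁻¹.
The difference is 6220 − (0) = 6220 cm⁻¹, so high-spin lies lower.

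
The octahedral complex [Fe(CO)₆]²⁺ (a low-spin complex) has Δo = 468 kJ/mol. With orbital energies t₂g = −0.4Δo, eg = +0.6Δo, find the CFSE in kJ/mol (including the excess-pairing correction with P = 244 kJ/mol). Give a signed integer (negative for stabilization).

-635

CO is neutral, so the +2 overall charge sits on Fe: oxidation state +2.
Fe²⁺: group 8, so d-count = 8 − 2 = 6.
Electron filling gives t₂g⁶ eg⁰.
CFSE(orbital) = 6×(-0.4Δo) + 0×(0.6Δo) = -2.4Δo; with Δo = 468 kJ/mol that is -1123 kJ/mol.
Pairing penalty: 3 pairs vs 1 in the high-spin reference → 2 extra × P = 488 kJ/mol.
Overall CFSE = -1123 + 488 = -635 kJ/mol.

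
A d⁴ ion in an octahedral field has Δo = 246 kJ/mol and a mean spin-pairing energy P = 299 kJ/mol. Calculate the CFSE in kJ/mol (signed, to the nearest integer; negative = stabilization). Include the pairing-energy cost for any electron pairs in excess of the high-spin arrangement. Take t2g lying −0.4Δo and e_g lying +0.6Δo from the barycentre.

-148

Δo < P, so pairing is avoided: the ground state is high-spin.
That gives t2g^3 e_g^1.
Orbital CFSE = -0.6Δo = -0.6 × 246 = -148 kJ/mol.
High-spin has no excess pairs, so no pairing correction applies.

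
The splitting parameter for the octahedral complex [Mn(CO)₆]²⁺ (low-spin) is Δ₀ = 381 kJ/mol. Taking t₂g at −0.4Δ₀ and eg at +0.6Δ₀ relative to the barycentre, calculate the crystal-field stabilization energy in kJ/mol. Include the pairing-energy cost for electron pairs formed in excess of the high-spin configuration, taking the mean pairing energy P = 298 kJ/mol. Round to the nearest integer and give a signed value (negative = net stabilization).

-166

CO is neutral, so the +2 overall charge sits on Mn: oxidation state +2.
Group 7 minus oxidation state +2 gives a d⁵ configuration for Mn²⁺.
Electron filling gives t₂g⁵ eg⁰.
Orbital CFSE = 5(-0.4) + 0(0.6) = -2.0Δ₀ = -2.0 × 381 = -762 kJ/mol.
Relative to high-spin t₂g³ eg² (0 paired), the low-spin configuration has 2 additional pairs, contributing +2 × 298 = +596 kJ/mol.
Net CFSE = -762 + 596 = -166 kJ/mol.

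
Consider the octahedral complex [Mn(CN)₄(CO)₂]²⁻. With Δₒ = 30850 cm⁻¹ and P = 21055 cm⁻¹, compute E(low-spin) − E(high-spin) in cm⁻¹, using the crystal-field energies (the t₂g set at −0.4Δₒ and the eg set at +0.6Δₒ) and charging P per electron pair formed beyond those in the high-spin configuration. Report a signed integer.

Ligand charges: 4×(-1) from CN⁻ and 2×(+0) from CO sum to -4; with overall charge -2, Mn is +2.
Mn sits in group 7; removing 2 electrons leaves Mn²⁺ with 7 − 2 = 5 d electrons.
High-spin: t₂g³ eg², CFSE = 0.0Δₒ = 0 cm⁻¹.
For low-spin the configuration is t₂g⁵ eg⁰: orbital energy -2.0 × 30850 = -61700 cm⁻¹, and 2 additional pairs relative to high-spin add 42110 cm⁻¹, giving -19590 cm⁻¹.
The difference is -19590 − (0) = -19590 cm⁻¹, so low-spin lies lower.

-19590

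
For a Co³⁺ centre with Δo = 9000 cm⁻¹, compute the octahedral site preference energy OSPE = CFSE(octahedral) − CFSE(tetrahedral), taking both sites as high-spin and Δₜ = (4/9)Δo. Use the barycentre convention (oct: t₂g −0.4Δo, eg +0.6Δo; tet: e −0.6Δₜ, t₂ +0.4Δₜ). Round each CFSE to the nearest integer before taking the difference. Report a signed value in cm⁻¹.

-1200

Co³⁺: group 9, so d-count = 9 − 3 = 6.
Octahedral high-spin t₂g⁴ eg²: CFSE = -0.4 × 9000 = -3600 cm⁻¹.
In a tetrahedral site the filling is e³ t₂³: CFSE(tet) = -0.6Δₜ = -0.6 × (4/9)(9000) = -2400 cm⁻¹.
OSPE = CFSE(oct) − CFSE(tet) = -3600 − (-2400) = -1200 cm⁻¹.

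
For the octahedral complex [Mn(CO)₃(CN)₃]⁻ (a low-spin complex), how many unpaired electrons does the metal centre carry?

Ligand charges: 3×(+0) from CO and 3×(-1) from CN⁻ sum to -3; with overall charge -1, Mn is +2.
Mn is in group 7, so Mn²⁺ is d⁵ (7 − 2 = 5).
Configuration: t₂g⁵ eg⁰, giving 1 unpaired electron.

1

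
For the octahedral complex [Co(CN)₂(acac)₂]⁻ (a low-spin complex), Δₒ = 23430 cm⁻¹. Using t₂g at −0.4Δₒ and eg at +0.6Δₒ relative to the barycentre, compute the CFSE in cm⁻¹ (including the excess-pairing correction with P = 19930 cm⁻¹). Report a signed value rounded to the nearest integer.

Ligand charges: 2×(-1) from CN⁻ and 2×(-1) from acac⁻ sum to -4; with overall charge -1, Co is +3.
Co³⁺: group 9, so d-count = 9 − 3 = 6.
Electron filling gives t₂g⁶ eg⁰.
CFSE(orbital) = 6×(-0.4Δₒ) + 0×(0.6Δₒ) = -2.4Δₒ; with Δₒ = 23430 cm⁻¹ that is -56232 cm⁻¹.
Relative to high-spin t₂g⁴ eg² (1 paired), the low-spin configuration has 2 additional pairs, contributing +2 × 19930 = +39860 cm⁻¹.
Net CFSE = -56232 + 39860 = -16372 cm⁻¹.

-16372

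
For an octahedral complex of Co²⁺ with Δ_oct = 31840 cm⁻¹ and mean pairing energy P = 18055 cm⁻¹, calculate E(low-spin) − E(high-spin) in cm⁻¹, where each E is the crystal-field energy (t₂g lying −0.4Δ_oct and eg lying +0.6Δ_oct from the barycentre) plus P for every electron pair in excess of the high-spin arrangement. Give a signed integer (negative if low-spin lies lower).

-13785

Group 9 minus oxidation state +2 gives a d⁷ configuration for Co²⁺.
High-spin d⁷ fills as t₂g⁵ eg² with CFSE 5(−0.4) + 2(+0.6) = -0.8Δ_oct = -25472 cm⁻¹.
Low-spin t₂g⁶ eg¹ gives -1.8Δ_oct = -57312 cm⁻¹, but forming 1 extra pair costs 1P = 18055 cm⁻¹, so E(LS) = -57312 + 18055 = -39257 cm⁻¹.
The difference is -39257 − (-25472) = -13785 cm⁻¹, so low-spin lies lower.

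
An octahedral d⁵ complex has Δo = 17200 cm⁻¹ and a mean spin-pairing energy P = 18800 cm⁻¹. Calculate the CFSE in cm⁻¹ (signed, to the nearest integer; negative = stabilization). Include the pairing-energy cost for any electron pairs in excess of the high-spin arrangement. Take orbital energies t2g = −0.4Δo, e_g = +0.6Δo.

0

Δo < P, so pairing is avoided: the ground state is high-spin.
Configuration: t2g^3 e_g^2.
Orbital CFSE = 0.0Δo = 0.0 × 17200 = 0 cm⁻¹.
High-spin has no excess pairs, so no pairing correction applies.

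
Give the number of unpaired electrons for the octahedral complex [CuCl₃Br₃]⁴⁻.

Ligand charges: 3×(-1) from Cl⁻ and 3×(-1) from Br⁻ sum to -6; with overall charge -4, Cu is +2.
Cu²⁺: group 11, so d-count = 11 − 2 = 9.
Configuration: t₂g⁶ eg³, giving 1 unpaired electron.

1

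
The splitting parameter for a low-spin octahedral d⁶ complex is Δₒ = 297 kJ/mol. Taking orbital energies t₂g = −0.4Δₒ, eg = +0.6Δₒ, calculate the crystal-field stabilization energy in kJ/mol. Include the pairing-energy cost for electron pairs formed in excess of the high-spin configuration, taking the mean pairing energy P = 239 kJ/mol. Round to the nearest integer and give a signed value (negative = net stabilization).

Electron filling gives t₂g⁶ eg⁰.
Orbital CFSE = 6(-0.4) + 0(0.6) = -2.4Δₒ = -2.4 × 297 = -713 kJ/mol.
High-spin d⁶ would be t₂g⁴ eg² with 1 pair; low-spin has 3, so 2 excess pairs cost +2P = +478 kJ/mol.
Overall CFSE = -713 + 478 = -235 kJ/mol.

-235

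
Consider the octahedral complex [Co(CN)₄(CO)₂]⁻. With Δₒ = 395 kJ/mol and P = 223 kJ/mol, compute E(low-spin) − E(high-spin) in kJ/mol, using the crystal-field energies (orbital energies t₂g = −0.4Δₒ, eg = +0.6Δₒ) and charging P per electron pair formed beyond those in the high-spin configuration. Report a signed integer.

Ligand charges: 4×(-1) from CN⁻ and 2×(+0) from CO sum to -4; with overall charge -1, Co is +3.
Co sits in group 9; removing 3 electrons leaves Co³⁺ with 9 − 3 = 6 d electrons.
In the high-spin limit (t₂g⁴ eg²) the orbital term is -0.4Δₒ = -158 kJ/mol, with no excess pairing.
For low-spin the configuration is t₂g⁶ eg⁰: orbital energy -2.4 × 395 = -948 kJ/mol, and 2 additional pairs relative to high-spin add 446 kJ/mol, giving -502 kJ/mol.
The difference is -502 − (-158) = -344 kJ/mol, so low-spin lies lower.

-344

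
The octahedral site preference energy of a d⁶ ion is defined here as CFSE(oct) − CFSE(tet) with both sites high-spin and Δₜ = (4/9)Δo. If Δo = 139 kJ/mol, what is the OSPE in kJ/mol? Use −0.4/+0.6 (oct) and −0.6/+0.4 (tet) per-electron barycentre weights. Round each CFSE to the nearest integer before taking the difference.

-19

Octahedral high-spin t2g^4 e_g^2: CFSE = -0.4 × 139 = -56 kJ/mol.
Tetrahedral: e^3 t2^3, CFSE = 3(−0.6) + 3(+0.4) = -0.6Δₜ = -0.6 × (4/9) × 139 = -37 kJ/mol.
OSPE = -56 − (-37) = -19 kJ/mol.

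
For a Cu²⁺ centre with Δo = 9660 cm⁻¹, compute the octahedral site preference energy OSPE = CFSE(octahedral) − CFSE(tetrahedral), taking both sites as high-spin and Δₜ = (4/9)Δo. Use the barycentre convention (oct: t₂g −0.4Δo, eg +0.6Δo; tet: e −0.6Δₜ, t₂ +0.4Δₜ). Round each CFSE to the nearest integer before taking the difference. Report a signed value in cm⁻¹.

-4079

Cu is in group 11, so Cu²⁺ is d⁹ (11 − 2 = 9).
Octahedral (high-spin): t2g^6 e_g^3, CFSE = 6(−0.4) + 3(+0.6) = -0.6Δo = -0.6 × 9660 = -5796 cm⁻¹.
Tetrahedral e^4 t2^5 gives -0.4Δₜ = -0.4 × (4/9) × 9660 = -1717 cm⁻¹.
OSPE = CFSE(oct) − CFSE(tet) = -5796 − (-1717) = -4079 cm⁻¹.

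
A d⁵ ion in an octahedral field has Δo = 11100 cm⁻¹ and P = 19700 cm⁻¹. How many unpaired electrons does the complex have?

5

Here Δo < P (11100 < 19700), so the high-spin state is favoured.
That gives t2g^3 e_g^2.
Unpaired electrons: 5.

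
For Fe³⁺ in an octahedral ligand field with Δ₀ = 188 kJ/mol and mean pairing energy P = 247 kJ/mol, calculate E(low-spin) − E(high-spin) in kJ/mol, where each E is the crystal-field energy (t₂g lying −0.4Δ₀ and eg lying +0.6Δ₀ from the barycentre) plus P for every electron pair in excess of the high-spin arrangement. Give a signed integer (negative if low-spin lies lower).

118

Fe is in group 8, so Fe³⁺ is d⁵ (8 − 3 = 5).
In the high-spin limit (t₂g³ eg²) the orbital term is 0.0Δ₀ = 0 kJ/mol, with no excess pairing.
Low-spin: t₂g⁵ eg⁰, orbital CFSE = -2.0Δ₀ = -376 kJ/mol; plus 2 excess pairs × P = +494 kJ/mol; total 118 kJ/mol.
Thus E(LS) − E(HS) = 118 kJ/mol.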